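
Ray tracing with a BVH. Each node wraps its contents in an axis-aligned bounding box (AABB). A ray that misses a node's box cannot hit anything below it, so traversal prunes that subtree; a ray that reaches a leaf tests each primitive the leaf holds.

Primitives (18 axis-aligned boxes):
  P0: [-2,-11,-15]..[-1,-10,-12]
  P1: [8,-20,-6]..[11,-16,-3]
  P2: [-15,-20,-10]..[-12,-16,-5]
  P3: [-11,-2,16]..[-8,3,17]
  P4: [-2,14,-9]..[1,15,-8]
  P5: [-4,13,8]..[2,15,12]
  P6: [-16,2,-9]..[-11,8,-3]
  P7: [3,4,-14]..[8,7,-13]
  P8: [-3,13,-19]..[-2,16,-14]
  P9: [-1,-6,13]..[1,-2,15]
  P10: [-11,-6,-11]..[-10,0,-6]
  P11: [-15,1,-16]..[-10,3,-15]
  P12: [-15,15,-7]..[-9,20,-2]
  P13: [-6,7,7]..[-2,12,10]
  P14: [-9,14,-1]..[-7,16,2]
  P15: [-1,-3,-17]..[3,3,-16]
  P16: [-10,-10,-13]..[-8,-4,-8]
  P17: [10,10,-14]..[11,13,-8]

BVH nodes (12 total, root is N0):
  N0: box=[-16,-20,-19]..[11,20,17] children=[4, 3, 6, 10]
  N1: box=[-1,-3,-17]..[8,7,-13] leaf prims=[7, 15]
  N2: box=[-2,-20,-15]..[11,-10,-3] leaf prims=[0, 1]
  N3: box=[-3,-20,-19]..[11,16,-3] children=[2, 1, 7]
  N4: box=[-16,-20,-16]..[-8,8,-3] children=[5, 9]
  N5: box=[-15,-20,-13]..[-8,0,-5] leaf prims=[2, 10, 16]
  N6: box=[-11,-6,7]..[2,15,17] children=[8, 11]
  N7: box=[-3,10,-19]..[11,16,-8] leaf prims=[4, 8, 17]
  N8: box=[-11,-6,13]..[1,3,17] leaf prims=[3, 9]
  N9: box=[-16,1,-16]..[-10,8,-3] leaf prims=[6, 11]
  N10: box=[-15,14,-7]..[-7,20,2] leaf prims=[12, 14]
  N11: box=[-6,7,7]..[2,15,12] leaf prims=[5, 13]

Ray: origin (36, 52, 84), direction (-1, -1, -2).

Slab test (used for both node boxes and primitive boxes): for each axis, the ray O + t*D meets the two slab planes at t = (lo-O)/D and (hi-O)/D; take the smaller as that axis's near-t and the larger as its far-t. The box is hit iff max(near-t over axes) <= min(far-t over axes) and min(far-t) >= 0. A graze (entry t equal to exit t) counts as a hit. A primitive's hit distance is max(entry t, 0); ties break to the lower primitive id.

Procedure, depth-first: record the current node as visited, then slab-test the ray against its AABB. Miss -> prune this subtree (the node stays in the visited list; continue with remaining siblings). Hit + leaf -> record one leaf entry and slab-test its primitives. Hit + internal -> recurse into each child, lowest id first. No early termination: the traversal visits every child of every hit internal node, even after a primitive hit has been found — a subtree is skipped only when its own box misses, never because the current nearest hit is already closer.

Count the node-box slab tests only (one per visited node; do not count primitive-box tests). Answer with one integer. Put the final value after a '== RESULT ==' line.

Trace the traversal:
N0 x:[25,52] y:[32,72] z:[67/2,103/2] -> hit [67/2,103/2], descend [3, 4, 6, 10]
  N3 x:[25,39] y:[36,72] z:[87/2,103/2] -> miss, prune
  N4 x:[44,52] y:[44,72] z:[87/2,50] -> hit [44,50], descend [5, 9]
    N5 x:[44,51] y:[52,72] z:[89/2,97/2] -> miss, prune
    N9 x:[46,52] y:[44,51] z:[87/2,50] -> hit [46,50] leaf, test {P6(miss), P11@t=99/2}
  N6 x:[34,47] y:[37,58] z:[67/2,77/2] -> hit [37,77/2], descend [8, 11]
    N8 x:[35,47] y:[49,58] z:[67/2,71/2] -> miss, prune
    N11 x:[34,42] y:[37,45] z:[36,77/2] -> hit [37,77/2] leaf, test {P5@t=37, P13(miss)}
  N10 x:[43,51] y:[32,38] z:[41,91/2] -> miss, prune

order=[0, 3, 4, 5, 9, 6, 8, 11, 10]  |boxes|=9  |leaves|=2  hit=P5

== RESULT ==
9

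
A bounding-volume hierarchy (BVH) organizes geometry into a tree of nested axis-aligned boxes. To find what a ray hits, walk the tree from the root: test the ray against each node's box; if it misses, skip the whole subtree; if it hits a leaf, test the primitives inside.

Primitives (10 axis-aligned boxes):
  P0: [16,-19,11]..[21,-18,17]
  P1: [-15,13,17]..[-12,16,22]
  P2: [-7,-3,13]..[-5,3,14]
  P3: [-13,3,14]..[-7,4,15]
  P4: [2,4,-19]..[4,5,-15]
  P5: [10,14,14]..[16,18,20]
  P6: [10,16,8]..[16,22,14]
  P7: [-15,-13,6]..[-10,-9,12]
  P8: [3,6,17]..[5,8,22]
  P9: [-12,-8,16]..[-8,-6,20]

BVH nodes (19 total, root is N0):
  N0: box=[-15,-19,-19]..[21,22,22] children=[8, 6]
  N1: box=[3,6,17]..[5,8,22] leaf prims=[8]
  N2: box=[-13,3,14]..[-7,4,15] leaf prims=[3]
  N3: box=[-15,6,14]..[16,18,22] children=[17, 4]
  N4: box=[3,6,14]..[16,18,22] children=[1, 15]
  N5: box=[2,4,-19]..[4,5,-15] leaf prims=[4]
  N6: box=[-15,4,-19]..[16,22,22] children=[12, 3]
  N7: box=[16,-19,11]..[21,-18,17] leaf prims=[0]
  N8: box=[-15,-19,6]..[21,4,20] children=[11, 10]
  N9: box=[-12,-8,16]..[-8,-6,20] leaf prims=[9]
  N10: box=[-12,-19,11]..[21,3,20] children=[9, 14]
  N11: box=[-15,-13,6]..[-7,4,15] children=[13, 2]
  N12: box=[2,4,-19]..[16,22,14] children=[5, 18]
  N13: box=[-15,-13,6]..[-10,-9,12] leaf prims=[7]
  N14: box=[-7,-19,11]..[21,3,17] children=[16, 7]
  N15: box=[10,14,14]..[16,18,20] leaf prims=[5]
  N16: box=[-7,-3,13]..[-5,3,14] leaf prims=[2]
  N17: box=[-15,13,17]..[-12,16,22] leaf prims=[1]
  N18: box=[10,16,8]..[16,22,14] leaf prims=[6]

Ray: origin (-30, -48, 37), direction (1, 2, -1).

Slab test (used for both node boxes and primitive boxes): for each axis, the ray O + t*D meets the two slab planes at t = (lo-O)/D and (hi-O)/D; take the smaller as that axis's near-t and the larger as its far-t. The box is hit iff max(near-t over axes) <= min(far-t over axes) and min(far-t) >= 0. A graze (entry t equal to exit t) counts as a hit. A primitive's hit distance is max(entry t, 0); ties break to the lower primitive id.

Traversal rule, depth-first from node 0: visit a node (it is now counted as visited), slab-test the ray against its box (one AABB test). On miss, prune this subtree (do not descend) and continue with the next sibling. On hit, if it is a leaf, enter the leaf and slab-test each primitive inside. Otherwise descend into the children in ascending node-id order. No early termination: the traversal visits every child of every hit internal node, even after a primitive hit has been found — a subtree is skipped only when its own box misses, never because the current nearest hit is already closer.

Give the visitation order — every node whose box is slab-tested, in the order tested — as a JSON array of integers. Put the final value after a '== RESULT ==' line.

Trace the traversal:
N0 x:[15,51] y:[29/2,35] z:[15,56] -> hit [15,35], descend [6, 8]
  N6 x:[15,46] y:[26,35] z:[15,56] -> hit [26,35], descend [3, 12]
    N3 x:[15,46] y:[27,33] z:[15,23] -> miss, prune
    N12 x:[32,46] y:[26,35] z:[23,56] -> hit [32,35], descend [5, 18]
      N5 x:[32,34] y:[26,53/2] z:[52,56] -> miss, prune
      N18 x:[40,46] y:[32,35] z:[23,29] -> miss, prune
  N8 x:[15,51] y:[29/2,26] z:[17,31] -> hit [17,26], descend [10, 11]
    N10 x:[18,51] y:[29/2,51/2] z:[17,26] -> hit [18,51/2], descend [9, 14]
      N9 x:[18,22] y:[20,21] z:[17,21] -> hit [20,21] leaf, test {P9@t=20}
      N14 x:[23,51] y:[29/2,51/2] z:[20,26] -> hit [23,51/2], descend [7, 16]
        N7 x:[46,51] y:[29/2,15] z:[20,26] -> miss, prune
        N16 x:[23,25] y:[45/2,51/2] z:[23,24] -> hit [23,24] leaf, test {P2@t=23}
    N11 x:[15,23] y:[35/2,26] z:[22,31] -> hit [22,23], descend [2, 13]
      N2 x:[17,23] y:[51/2,26] z:[22,23] -> miss, prune
      N13 x:[15,20] y:[35/2,39/2] z:[25,31] -> miss, prune

Visited [0, 6, 3, 12, 5, 18, 8, 10, 9, 14, 7, 16, 11, 2, 13]. Tests: 15 box, 2 leaf. Nearest: P9.

== RESULT ==
[0, 6, 3, 12, 5, 18, 8, 10, 9, 14, 7, 16, 11, 2, 13]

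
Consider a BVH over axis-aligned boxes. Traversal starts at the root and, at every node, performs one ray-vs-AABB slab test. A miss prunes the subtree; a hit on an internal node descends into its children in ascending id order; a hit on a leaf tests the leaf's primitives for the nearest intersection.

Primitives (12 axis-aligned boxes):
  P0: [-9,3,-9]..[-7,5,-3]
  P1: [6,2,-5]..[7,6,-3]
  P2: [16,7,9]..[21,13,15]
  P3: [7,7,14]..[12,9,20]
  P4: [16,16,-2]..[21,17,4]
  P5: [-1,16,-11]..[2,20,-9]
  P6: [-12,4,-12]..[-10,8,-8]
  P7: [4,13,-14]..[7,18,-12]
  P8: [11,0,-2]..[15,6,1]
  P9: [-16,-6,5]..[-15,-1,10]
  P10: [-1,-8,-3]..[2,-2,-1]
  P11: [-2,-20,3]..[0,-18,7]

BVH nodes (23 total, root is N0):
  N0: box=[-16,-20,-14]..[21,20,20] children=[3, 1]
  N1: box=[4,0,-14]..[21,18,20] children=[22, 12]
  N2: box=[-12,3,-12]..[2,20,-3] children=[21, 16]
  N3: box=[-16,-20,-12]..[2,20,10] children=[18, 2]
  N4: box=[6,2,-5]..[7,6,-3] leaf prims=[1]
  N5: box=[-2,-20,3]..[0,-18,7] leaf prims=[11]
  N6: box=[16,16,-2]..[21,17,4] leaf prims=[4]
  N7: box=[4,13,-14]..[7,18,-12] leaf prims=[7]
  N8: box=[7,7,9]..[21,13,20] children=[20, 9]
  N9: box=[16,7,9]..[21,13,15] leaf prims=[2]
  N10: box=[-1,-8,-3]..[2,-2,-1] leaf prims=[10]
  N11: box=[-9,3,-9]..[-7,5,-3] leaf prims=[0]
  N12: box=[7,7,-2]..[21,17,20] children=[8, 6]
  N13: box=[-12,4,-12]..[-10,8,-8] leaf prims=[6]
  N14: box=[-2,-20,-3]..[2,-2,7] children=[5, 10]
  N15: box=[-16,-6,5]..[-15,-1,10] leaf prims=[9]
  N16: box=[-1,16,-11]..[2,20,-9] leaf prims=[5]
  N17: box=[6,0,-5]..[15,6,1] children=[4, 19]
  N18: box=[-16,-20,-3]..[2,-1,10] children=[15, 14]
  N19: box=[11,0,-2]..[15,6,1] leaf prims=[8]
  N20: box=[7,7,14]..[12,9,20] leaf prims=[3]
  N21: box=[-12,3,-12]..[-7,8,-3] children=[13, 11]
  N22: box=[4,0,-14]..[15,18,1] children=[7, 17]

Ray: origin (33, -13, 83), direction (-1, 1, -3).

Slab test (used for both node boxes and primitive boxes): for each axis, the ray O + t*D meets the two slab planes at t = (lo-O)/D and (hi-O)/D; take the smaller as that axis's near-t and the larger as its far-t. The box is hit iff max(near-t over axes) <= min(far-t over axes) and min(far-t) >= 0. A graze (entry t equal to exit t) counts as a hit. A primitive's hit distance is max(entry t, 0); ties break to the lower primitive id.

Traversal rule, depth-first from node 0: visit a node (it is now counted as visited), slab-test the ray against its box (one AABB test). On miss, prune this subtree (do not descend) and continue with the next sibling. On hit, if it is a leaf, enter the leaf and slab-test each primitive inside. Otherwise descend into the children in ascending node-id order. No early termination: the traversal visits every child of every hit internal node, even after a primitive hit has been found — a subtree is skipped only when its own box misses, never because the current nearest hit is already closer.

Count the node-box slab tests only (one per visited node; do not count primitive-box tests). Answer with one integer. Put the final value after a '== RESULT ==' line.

Traverse from the root:
N0 x:[12,49] y:[-7,33] z:[21,97/3] -> hit [21,97/3], descend [1, 3]
  N1 x:[12,29] y:[13,31] z:[21,97/3] -> hit [21,29], descend [12, 22]
    N12 x:[12,26] y:[20,30] z:[21,85/3] -> hit [21,26], descend [6, 8]
      N6 x:[12,17] y:[29,30] z:[79/3,85/3] -> miss, prune
      N8 x:[12,26] y:[20,26] z:[21,74/3] -> hit [21,74/3], descend [9, 20]
        N9 x:[12,17] y:[20,26] z:[68/3,74/3] -> miss, prune
        N20 x:[21,26] y:[20,22] z:[21,23] -> hit [21,22] leaf, test {P3@t=21}
    N22 x:[18,29] y:[13,31] z:[82/3,97/3] -> hit [82/3,29], descend [7, 17]
      N7 x:[26,29] y:[26,31] z:[95/3,97/3] -> miss, prune
      N17 x:[18,27] y:[13,19] z:[82/3,88/3] -> miss, prune
  N3 x:[31,49] y:[-7,33] z:[73/3,95/3] -> hit [31,95/3], descend [2, 18]
    N2 x:[31,45] y:[16,33] z:[86/3,95/3] -> hit [31,95/3], descend [16, 21]
      N16 x:[31,34] y:[29,33] z:[92/3,94/3] -> hit [31,94/3] leaf, test {P5@t=31}
      N21 x:[40,45] y:[16,21] z:[86/3,95/3] -> miss, prune
    N18 x:[31,49] y:[-7,12] z:[73/3,86/3] -> miss, prune

Visited [0, 1, 12, 6, 8, 9, 20, 22, 7, 17, 3, 2, 16, 21, 18]. Tests: 15 box, 2 leaf. Nearest: P3.

== RESULT ==
15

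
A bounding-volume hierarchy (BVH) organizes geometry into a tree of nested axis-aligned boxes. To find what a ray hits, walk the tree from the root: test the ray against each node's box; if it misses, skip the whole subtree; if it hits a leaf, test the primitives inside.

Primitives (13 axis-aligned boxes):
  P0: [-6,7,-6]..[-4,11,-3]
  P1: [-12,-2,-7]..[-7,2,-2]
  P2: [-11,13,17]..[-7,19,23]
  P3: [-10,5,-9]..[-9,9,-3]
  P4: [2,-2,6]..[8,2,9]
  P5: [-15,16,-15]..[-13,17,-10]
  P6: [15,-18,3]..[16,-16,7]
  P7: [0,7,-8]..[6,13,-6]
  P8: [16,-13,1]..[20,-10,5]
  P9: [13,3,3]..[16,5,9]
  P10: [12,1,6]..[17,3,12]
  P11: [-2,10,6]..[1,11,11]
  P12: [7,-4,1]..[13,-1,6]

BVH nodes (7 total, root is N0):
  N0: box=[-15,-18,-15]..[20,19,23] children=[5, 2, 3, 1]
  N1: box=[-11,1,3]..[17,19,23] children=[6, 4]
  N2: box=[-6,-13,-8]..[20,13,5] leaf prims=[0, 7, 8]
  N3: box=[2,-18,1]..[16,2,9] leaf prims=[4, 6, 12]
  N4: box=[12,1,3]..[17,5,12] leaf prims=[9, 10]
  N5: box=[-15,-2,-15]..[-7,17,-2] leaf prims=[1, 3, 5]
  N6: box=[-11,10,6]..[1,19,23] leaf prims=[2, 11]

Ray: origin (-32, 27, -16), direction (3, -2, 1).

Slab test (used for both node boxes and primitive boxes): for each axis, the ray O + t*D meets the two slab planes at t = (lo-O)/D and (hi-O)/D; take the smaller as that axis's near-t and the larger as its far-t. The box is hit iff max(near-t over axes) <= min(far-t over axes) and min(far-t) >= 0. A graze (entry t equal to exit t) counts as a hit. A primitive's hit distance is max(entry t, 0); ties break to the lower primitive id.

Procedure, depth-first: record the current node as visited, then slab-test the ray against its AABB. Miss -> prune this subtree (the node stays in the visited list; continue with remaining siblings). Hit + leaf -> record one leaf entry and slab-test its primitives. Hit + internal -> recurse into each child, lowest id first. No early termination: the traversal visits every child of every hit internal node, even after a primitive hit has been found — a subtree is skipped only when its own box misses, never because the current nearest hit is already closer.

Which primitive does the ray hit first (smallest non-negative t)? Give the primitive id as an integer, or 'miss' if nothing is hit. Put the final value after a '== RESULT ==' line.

Trace the traversal:
N0 x:[17/3,52/3] y:[4,45/2] z:[1,39] -> hit [17/3,52/3], descend [1, 2, 3, 5]
  N1 x:[7,49/3] y:[4,13] z:[19,39] -> miss, prune
  N2 x:[26/3,52/3] y:[7,20] z:[8,21] -> hit [26/3,52/3] leaf, test {P0(miss), P7(miss), P8(miss)}
  N3 x:[34/3,16] y:[25/2,45/2] z:[17,25] -> miss, prune
  N5 x:[17/3,25/3] y:[5,29/2] z:[1,14] -> hit [17/3,25/3] leaf, test {P1(miss), P3(miss), P5(miss)}

Summary -> nodes [0, 1, 2, 3, 5]; box-tests=5; leaf-entries=2; first=miss

== RESULT ==
miss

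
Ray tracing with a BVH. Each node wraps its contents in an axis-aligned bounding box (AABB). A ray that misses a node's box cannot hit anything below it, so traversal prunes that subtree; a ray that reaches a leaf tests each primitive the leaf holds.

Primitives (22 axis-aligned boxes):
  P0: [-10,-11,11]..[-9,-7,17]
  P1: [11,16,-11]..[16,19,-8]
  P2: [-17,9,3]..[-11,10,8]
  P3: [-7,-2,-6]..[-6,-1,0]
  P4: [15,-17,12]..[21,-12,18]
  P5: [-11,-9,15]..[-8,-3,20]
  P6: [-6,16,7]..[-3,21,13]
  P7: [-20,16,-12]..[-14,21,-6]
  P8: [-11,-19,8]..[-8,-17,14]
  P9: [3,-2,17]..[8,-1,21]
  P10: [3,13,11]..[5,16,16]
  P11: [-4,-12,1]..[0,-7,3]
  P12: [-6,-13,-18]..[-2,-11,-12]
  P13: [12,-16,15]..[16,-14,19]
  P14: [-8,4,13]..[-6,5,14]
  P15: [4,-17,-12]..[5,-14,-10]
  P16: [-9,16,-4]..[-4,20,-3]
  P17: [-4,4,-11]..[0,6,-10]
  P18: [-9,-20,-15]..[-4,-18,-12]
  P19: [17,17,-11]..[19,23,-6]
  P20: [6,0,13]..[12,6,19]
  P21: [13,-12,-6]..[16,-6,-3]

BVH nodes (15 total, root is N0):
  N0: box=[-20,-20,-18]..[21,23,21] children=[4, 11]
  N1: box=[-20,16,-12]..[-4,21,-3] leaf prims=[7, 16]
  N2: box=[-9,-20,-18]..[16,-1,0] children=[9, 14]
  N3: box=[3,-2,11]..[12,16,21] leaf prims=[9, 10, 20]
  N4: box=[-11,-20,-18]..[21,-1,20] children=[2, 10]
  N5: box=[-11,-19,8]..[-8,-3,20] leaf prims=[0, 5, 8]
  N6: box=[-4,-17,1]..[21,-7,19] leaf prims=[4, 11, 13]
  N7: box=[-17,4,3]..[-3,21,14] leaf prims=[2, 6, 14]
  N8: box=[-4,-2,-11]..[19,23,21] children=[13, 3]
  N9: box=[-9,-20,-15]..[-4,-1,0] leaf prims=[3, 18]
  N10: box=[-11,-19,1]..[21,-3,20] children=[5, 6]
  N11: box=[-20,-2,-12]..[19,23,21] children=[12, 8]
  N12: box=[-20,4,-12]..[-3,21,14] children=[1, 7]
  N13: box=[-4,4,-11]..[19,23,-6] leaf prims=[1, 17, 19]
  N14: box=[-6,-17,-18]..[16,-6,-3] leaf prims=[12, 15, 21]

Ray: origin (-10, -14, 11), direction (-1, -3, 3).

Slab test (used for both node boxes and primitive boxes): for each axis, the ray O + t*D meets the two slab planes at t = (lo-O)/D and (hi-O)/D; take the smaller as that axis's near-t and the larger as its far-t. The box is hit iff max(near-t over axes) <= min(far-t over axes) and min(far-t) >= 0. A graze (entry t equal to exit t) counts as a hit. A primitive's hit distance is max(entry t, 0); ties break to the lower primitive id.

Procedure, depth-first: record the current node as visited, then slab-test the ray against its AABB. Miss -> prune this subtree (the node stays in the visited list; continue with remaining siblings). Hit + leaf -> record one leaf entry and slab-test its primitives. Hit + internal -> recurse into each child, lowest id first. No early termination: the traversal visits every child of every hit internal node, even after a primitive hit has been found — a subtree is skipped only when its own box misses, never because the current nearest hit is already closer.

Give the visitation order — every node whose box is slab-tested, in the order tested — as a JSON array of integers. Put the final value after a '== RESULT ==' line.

Traverse from the root:
N0 x:[-31,10] y:[-37/3,2] z:[-29/3,10/3] -> hit [-29/3,2], descend [4, 11]
  N4 x:[-31,1] y:[-13/3,2] z:[-29/3,3] -> hit [-13/3,1], descend [2, 10]
    N2 x:[-26,-1] y:[-13/3,2] z:[-29/3,-11/3] -> miss, prune
    N10 x:[-31,1] y:[-11/3,5/3] z:[-10/3,3] -> hit [-10/3,1], descend [5, 6]
      N5 x:[-2,1] y:[-11/3,5/3] z:[-1,3] -> hit [-1,1] leaf, test {P0(miss), P5(miss), P8@t=1}
      N6 x:[-31,-6] y:[-7/3,1] z:[-10/3,8/3] -> miss, prune
  N11 x:[-29,10] y:[-37/3,-4] z:[-23/3,10/3] -> miss, prune

order=[0, 4, 2, 10, 5, 6, 11]  |boxes|=7  |leaves|=1  hit=P8

== RESULT ==
[0, 4, 2, 10, 5, 6, 11]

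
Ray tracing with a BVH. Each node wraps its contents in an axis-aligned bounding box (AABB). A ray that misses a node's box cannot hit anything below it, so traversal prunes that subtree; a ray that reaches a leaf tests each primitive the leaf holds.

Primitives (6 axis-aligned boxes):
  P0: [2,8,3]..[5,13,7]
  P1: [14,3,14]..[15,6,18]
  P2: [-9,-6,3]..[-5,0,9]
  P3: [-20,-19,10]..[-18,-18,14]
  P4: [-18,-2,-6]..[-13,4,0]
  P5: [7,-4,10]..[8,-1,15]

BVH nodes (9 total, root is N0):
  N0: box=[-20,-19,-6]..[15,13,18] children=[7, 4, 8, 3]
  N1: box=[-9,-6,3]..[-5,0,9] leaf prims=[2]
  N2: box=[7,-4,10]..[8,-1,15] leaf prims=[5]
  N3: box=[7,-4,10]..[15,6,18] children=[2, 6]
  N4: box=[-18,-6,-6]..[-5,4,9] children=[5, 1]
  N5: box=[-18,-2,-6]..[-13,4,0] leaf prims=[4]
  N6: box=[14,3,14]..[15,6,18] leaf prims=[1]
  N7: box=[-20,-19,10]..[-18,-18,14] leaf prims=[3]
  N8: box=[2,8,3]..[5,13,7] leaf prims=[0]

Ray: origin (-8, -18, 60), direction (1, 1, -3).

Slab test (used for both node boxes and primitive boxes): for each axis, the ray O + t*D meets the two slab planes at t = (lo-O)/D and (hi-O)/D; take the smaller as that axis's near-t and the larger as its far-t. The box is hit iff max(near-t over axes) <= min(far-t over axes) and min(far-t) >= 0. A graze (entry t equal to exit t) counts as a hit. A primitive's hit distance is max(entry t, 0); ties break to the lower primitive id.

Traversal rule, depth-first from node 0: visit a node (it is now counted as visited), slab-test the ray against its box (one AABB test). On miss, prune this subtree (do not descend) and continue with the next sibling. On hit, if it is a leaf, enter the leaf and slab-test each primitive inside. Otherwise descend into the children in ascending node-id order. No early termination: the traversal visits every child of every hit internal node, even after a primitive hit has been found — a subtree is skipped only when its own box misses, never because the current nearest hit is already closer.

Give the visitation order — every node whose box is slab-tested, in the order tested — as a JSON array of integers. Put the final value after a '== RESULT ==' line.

Traverse from the root:
N0 x:[-12,23] y:[-1,31] z:[14,22] -> hit [14,22], descend [3, 4, 7, 8]
  N3 x:[15,23] y:[14,24] z:[14,50/3] -> hit [15,50/3], descend [2, 6]
    N2 x:[15,16] y:[14,17] z:[15,50/3] -> hit [15,16] leaf, test {P5@t=15}
    N6 x:[22,23] y:[21,24] z:[14,46/3] -> miss, prune
  N4 x:[-10,3] y:[12,22] z:[17,22] -> miss, prune
  N7 x:[-12,-10] y:[-1,0] z:[46/3,50/3] -> miss, prune
  N8 x:[10,13] y:[26,31] z:[53/3,19] -> miss, prune

order=[0, 3, 2, 6, 4, 7, 8]  |boxes|=7  |leaves|=1  hit=P5

== RESULT ==
[0, 3, 2, 6, 4, 7, 8]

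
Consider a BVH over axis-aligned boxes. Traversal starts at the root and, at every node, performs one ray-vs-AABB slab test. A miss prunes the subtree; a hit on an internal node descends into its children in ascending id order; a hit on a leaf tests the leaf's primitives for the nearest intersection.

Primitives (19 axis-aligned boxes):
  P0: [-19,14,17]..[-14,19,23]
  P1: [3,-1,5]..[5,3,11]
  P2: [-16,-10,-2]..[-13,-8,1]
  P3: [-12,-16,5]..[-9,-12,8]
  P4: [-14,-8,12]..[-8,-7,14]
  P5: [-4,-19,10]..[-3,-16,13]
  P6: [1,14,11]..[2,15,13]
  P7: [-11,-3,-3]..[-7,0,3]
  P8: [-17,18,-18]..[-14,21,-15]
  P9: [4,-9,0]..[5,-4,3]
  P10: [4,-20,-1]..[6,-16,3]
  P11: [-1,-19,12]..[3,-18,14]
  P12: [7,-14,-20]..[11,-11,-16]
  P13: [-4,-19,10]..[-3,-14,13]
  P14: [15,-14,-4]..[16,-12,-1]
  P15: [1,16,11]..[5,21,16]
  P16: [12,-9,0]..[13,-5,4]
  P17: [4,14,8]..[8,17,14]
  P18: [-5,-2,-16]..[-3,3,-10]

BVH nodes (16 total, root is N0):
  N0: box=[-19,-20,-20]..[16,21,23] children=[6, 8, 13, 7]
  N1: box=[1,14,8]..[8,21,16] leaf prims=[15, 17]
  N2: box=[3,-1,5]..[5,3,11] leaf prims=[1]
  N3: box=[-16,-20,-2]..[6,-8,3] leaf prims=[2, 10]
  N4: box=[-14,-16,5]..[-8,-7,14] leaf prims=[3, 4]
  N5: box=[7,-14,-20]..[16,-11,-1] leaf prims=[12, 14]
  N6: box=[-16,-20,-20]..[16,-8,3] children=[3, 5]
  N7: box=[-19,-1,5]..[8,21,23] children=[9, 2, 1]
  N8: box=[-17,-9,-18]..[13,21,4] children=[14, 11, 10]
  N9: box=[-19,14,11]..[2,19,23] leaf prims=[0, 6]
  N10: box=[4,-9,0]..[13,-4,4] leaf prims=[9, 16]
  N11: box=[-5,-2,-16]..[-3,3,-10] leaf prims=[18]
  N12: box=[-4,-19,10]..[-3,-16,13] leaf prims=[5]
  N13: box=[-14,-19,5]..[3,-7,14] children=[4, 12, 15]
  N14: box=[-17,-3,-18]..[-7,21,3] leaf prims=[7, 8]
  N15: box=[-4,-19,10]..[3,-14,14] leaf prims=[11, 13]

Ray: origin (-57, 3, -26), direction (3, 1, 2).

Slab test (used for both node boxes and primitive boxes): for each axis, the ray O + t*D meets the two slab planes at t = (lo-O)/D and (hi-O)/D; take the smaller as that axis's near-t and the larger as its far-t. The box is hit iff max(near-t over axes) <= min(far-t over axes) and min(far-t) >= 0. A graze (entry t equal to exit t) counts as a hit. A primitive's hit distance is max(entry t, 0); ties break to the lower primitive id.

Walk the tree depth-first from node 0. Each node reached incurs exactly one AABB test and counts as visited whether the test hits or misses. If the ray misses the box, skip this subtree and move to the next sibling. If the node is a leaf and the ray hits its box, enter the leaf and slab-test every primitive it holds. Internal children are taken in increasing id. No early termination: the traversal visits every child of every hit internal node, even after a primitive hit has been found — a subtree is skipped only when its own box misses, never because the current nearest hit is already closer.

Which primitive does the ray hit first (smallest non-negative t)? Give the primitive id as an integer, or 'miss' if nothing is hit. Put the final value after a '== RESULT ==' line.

Walk:
N0 x:[38/3,73/3] y:[-23,18] z:[3,49/2] -> hit [38/3,18], descend [6, 7, 8, 13]
  N6 x:[41/3,73/3] y:[-23,-11] z:[3,29/2] -> miss, prune
  N7 x:[38/3,65/3] y:[-4,18] z:[31/2,49/2] -> hit [31/2,18], descend [1, 2, 9]
    N1 x:[58/3,65/3] y:[11,18] z:[17,21] -> miss, prune
    N2 x:[20,62/3] y:[-4,0] z:[31/2,37/2] -> miss, prune
    N9 x:[38/3,59/3] y:[11,16] z:[37/2,49/2] -> miss, prune
  N8 x:[40/3,70/3] y:[-12,18] z:[4,15] -> hit [40/3,15], descend [10, 11, 14]
    N10 x:[61/3,70/3] y:[-12,-7] z:[13,15] -> miss, prune
    N11 x:[52/3,18] y:[-5,0] z:[5,8] -> miss, prune
    N14 x:[40/3,50/3] y:[-6,18] z:[4,29/2] -> hit [40/3,29/2] leaf, test {P7(miss), P8(miss)}
  N13 x:[43/3,20] y:[-22,-10] z:[31/2,20] -> miss, prune

order=[0, 6, 7, 1, 2, 9, 8, 10, 11, 14, 13]  |boxes|=11  |leaves|=1  hit=miss

== RESULT ==
miss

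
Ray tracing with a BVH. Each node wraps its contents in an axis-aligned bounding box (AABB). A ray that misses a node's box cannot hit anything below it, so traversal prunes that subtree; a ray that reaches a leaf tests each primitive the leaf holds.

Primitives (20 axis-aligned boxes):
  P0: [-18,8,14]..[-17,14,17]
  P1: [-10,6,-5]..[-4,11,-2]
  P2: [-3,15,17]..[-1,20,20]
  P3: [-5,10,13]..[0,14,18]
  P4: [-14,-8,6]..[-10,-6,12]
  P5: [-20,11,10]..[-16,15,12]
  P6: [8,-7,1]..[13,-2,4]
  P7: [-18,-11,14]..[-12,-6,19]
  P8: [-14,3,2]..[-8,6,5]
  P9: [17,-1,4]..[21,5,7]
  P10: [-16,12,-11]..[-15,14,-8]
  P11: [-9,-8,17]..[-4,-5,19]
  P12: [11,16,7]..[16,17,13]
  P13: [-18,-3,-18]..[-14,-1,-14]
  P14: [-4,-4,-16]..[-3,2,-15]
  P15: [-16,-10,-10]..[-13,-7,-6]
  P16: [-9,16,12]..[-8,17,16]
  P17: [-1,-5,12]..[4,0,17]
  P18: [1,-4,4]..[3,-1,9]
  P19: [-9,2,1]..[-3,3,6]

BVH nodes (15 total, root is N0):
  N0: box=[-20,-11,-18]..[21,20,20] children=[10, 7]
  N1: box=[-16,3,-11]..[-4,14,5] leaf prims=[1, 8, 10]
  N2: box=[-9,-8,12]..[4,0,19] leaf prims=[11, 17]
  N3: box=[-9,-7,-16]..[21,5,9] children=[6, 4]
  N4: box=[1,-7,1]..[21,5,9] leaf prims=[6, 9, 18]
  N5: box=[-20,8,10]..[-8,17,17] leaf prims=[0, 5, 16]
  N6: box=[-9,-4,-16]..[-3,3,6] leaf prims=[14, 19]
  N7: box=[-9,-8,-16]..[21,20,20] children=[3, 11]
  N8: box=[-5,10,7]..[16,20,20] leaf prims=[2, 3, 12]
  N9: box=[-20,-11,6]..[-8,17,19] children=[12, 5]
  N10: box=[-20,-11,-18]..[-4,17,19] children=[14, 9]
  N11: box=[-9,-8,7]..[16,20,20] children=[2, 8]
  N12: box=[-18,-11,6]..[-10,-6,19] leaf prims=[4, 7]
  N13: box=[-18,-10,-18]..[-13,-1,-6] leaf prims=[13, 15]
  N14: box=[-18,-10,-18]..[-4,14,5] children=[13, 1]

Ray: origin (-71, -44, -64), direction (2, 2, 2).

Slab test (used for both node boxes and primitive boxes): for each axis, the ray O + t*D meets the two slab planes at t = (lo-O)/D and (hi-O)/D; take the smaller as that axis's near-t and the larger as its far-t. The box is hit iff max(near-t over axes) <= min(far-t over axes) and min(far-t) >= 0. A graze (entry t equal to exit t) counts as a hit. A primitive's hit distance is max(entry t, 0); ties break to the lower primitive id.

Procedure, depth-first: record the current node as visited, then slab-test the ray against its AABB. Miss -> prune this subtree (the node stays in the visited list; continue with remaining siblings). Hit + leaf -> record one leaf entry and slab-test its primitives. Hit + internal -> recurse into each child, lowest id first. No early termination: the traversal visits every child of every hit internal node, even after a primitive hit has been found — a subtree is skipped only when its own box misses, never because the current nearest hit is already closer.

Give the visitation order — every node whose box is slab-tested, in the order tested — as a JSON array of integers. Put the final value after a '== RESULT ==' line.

Walk:
N0 x:[51/2,46] y:[33/2,32] z:[23,42] -> hit [51/2,32], descend [7, 10]
  N7 x:[31,46] y:[18,32] z:[24,42] -> hit [31,32], descend [3, 11]
    N3 x:[31,46] y:[37/2,49/2] z:[24,73/2] -> miss, prune
    N11 x:[31,87/2] y:[18,32] z:[71/2,42] -> miss, prune
  N10 x:[51/2,67/2] y:[33/2,61/2] z:[23,83/2] -> hit [51/2,61/2], descend [9, 14]
    N9 x:[51/2,63/2] y:[33/2,61/2] z:[35,83/2] -> miss, prune
    N14 x:[53/2,67/2] y:[17,29] z:[23,69/2] -> hit [53/2,29], descend [1, 13]
      N1 x:[55/2,67/2] y:[47/2,29] z:[53/2,69/2] -> hit [55/2,29] leaf, test {P1(miss), P8(miss), P10@t=28}
      N13 x:[53/2,29] y:[17,43/2] z:[23,29] -> miss, prune

Summary -> nodes [0, 7, 3, 11, 10, 9, 14, 1, 13]; box-tests=9; leaf-entries=1; first=P10

== RESULT ==
[0, 7, 3, 11, 10, 9, 14, 1, 13]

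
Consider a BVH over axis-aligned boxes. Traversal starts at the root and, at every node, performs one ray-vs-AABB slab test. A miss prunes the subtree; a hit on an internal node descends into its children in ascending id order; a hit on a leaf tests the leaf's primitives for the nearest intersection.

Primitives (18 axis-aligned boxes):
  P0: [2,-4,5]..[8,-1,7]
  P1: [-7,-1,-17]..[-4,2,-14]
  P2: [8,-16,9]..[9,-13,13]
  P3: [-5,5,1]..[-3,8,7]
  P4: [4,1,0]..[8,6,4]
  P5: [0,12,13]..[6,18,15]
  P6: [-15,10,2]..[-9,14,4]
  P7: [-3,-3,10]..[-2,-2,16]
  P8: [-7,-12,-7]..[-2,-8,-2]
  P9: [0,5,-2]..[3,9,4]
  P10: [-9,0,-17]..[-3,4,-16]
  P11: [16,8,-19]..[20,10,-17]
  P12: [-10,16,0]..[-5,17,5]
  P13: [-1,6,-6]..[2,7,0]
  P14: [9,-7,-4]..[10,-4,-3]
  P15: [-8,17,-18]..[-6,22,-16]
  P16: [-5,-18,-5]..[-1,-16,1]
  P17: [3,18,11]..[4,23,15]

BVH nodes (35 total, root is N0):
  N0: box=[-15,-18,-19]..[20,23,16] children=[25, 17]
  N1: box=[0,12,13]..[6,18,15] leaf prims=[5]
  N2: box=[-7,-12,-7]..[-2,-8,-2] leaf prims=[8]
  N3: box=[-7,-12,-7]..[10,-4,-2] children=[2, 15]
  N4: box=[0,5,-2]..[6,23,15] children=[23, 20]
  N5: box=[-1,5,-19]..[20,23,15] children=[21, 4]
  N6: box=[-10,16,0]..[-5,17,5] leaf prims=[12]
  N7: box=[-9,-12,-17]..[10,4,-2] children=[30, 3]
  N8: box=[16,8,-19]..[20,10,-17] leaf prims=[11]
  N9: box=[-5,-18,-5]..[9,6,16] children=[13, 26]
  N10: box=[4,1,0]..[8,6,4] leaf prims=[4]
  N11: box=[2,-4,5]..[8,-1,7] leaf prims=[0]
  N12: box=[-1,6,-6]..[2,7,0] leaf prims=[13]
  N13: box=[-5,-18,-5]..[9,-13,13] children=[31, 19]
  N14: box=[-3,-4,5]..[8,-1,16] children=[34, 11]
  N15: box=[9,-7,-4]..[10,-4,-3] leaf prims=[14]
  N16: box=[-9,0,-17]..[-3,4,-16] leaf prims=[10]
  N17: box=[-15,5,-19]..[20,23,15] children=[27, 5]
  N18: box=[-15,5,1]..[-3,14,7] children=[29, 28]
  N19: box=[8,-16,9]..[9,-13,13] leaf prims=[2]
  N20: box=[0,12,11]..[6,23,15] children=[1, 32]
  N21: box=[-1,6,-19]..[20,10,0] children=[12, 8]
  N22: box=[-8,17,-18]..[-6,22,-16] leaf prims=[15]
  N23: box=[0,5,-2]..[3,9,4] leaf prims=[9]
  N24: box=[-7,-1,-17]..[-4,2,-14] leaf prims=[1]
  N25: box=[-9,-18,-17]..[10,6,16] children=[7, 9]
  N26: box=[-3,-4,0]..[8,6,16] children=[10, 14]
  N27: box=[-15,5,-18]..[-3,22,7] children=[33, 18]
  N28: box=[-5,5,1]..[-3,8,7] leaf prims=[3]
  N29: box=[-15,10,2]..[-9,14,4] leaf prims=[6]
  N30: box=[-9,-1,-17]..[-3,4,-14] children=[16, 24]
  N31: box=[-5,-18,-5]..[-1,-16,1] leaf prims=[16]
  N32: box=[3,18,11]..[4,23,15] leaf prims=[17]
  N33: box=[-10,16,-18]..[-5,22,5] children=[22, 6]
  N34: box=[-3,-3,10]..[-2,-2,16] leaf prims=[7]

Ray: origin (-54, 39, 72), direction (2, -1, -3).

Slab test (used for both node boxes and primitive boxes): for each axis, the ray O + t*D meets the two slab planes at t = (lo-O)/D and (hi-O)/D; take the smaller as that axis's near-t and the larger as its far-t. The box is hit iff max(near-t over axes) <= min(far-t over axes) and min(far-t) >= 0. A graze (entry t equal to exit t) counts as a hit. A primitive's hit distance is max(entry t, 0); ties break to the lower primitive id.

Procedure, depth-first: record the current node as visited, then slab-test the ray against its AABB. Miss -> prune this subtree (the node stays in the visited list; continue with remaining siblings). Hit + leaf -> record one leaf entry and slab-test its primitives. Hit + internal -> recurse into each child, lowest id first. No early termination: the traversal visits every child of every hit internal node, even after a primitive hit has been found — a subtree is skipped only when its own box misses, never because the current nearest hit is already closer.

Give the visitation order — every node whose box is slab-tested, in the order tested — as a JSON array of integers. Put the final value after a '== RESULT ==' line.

Trace the traversal:
N0 x:[39/2,37] y:[16,57] z:[56/3,91/3] -> hit [39/2,91/3], descend [17, 25]
  N17 x:[39/2,37] y:[16,34] z:[19,91/3] -> hit [39/2,91/3], descend [5, 27]
    N5 x:[53/2,37] y:[16,34] z:[19,91/3] -> hit [53/2,91/3], descend [4, 21]
      N4 x:[27,30] y:[16,34] z:[19,74/3] -> miss, prune
      N21 x:[53/2,37] y:[29,33] z:[24,91/3] -> hit [29,91/3], descend [8, 12]
        N8 x:[35,37] y:[29,31] z:[89/3,91/3] -> miss, prune
        N12 x:[53/2,28] y:[32,33] z:[24,26] -> miss, prune
    N27 x:[39/2,51/2] y:[17,34] z:[65/3,30] -> hit [65/3,51/2], descend [18, 33]
      N18 x:[39/2,51/2] y:[25,34] z:[65/3,71/3] -> miss, prune
      N33 x:[22,49/2] y:[17,23] z:[67/3,30] -> hit [67/3,23], descend [6, 22]
        N6 x:[22,49/2] y:[22,23] z:[67/3,24] -> hit [67/3,23] leaf, test {P12@t=67/3}
        N22 x:[23,24] y:[17,22] z:[88/3,30] -> miss, prune
  N25 x:[45/2,32] y:[33,57] z:[56/3,89/3] -> miss, prune

order=[0, 17, 5, 4, 21, 8, 12, 27, 18, 33, 6, 22, 25]  |boxes|=13  |leaves|=1  hit=P12

== RESULT ==
[0, 17, 5, 4, 21, 8, 12, 27, 18, 33, 6, 22, 25]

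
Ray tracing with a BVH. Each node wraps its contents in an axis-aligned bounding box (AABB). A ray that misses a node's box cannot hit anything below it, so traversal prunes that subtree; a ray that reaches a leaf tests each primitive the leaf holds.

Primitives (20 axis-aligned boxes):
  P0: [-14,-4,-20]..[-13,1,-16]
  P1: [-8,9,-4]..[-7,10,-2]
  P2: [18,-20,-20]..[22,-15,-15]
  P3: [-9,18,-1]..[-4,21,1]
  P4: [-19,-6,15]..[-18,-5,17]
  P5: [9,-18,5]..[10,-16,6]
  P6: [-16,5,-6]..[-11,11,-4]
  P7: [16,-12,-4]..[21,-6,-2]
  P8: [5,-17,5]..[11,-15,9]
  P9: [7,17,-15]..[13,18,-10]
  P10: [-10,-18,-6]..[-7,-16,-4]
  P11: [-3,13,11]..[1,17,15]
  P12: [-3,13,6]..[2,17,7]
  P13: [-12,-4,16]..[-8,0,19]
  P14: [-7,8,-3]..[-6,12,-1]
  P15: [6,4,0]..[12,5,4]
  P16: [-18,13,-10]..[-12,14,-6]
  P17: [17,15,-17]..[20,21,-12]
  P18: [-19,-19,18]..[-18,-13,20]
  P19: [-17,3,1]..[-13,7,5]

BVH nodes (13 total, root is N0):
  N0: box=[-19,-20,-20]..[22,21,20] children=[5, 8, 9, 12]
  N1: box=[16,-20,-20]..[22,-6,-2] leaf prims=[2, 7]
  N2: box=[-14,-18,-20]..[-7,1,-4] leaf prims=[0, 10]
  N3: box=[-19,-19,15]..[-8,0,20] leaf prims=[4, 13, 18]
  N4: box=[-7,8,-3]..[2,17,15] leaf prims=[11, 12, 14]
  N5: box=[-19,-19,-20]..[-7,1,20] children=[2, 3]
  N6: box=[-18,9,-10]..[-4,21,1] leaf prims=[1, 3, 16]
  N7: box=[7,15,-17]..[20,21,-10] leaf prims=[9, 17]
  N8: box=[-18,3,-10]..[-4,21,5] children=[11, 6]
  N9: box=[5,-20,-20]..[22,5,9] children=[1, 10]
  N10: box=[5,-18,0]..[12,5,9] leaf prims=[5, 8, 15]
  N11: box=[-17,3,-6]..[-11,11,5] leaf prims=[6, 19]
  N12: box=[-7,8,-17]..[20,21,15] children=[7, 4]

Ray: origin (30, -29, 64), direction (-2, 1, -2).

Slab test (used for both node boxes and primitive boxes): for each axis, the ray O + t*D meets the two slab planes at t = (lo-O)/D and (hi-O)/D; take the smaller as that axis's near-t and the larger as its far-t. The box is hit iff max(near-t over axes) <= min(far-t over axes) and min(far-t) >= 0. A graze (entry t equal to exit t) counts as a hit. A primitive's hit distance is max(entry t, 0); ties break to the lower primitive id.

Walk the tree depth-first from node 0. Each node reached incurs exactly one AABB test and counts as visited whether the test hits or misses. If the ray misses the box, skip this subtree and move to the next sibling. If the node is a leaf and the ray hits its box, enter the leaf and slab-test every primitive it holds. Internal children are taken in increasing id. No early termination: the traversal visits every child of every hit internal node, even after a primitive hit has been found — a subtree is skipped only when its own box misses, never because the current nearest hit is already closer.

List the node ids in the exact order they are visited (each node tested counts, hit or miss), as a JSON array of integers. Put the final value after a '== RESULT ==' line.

Traverse from the root:
N0 x:[4,49/2] y:[9,50] z:[22,42] -> hit [22,49/2], descend [5, 8, 9, 12]
  N5 x:[37/2,49/2] y:[10,30] z:[22,42] -> hit [22,49/2], descend [2, 3]
    N2 x:[37/2,22] y:[11,30] z:[34,42] -> miss, prune
    N3 x:[19,49/2] y:[10,29] z:[22,49/2] -> hit [22,49/2] leaf, test {P4@t=24, P13(miss), P18(miss)}
  N8 x:[17,24] y:[32,50] z:[59/2,37] -> miss, prune
  N9 x:[4,25/2] y:[9,34] z:[55/2,42] -> miss, prune
  N12 x:[5,37/2] y:[37,50] z:[49/2,81/2] -> miss, prune

7 AABB tests over nodes [0, 5, 2, 3, 8, 9, 12]; 1 leaf entered; closest P4.

== RESULT ==
[0, 5, 2, 3, 8, 9, 12]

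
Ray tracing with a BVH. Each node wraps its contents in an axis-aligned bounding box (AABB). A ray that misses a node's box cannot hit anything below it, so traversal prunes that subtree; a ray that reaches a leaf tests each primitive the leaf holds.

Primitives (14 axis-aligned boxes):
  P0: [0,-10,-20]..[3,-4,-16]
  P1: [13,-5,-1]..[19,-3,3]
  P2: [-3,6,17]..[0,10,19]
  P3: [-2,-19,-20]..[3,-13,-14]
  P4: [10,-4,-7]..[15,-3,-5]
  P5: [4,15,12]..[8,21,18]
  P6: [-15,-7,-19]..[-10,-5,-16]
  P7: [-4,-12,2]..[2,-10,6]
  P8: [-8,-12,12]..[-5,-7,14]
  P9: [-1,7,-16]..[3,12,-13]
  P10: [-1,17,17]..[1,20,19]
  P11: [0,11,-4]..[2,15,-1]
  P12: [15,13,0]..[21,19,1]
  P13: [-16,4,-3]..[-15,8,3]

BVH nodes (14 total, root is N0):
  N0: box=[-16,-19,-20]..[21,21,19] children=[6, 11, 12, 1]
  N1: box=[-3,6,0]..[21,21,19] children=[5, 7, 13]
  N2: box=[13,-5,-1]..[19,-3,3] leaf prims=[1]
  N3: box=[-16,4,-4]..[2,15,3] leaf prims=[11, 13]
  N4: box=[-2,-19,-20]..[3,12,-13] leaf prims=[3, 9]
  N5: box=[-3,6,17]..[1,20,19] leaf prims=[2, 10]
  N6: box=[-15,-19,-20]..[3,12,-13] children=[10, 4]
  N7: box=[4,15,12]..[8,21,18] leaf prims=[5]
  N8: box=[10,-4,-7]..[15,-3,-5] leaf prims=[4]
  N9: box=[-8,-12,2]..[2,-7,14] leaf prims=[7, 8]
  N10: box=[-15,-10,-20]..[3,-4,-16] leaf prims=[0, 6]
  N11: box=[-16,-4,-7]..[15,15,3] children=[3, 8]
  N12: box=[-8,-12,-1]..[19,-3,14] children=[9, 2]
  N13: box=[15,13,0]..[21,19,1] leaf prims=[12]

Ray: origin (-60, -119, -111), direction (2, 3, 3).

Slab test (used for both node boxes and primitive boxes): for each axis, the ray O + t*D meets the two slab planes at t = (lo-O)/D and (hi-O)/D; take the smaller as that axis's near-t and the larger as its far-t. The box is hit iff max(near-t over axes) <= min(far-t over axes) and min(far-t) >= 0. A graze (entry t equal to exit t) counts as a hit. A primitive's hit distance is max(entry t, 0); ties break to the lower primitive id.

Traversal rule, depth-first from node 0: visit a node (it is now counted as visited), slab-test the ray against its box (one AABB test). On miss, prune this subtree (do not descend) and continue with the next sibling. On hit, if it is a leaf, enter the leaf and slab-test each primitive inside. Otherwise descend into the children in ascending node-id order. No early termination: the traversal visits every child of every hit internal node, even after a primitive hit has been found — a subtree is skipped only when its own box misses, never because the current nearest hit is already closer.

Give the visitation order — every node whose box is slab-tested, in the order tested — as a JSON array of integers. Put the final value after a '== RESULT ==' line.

Trace the traversal:
N0 x:[22,81/2] y:[100/3,140/3] z:[91/3,130/3] -> hit [100/3,81/2], descend [1, 6, 11, 12]
  N1 x:[57/2,81/2] y:[125/3,140/3] z:[37,130/3] -> miss, prune
  N6 x:[45/2,63/2] y:[100/3,131/3] z:[91/3,98/3] -> miss, prune
  N11 x:[22,75/2] y:[115/3,134/3] z:[104/3,38] -> miss, prune
  N12 x:[26,79/2] y:[107/3,116/3] z:[110/3,125/3] -> hit [110/3,116/3], descend [2, 9]
    N2 x:[73/2,79/2] y:[38,116/3] z:[110/3,38] -> hit [38,38] leaf, test {P1@t=38}
    N9 x:[26,31] y:[107/3,112/3] z:[113/3,125/3] -> miss, prune

7 AABB tests over nodes [0, 1, 6, 11, 12, 2, 9]; 1 leaf entered; closest P1.

== RESULT ==
[0, 1, 6, 11, 12, 2, 9]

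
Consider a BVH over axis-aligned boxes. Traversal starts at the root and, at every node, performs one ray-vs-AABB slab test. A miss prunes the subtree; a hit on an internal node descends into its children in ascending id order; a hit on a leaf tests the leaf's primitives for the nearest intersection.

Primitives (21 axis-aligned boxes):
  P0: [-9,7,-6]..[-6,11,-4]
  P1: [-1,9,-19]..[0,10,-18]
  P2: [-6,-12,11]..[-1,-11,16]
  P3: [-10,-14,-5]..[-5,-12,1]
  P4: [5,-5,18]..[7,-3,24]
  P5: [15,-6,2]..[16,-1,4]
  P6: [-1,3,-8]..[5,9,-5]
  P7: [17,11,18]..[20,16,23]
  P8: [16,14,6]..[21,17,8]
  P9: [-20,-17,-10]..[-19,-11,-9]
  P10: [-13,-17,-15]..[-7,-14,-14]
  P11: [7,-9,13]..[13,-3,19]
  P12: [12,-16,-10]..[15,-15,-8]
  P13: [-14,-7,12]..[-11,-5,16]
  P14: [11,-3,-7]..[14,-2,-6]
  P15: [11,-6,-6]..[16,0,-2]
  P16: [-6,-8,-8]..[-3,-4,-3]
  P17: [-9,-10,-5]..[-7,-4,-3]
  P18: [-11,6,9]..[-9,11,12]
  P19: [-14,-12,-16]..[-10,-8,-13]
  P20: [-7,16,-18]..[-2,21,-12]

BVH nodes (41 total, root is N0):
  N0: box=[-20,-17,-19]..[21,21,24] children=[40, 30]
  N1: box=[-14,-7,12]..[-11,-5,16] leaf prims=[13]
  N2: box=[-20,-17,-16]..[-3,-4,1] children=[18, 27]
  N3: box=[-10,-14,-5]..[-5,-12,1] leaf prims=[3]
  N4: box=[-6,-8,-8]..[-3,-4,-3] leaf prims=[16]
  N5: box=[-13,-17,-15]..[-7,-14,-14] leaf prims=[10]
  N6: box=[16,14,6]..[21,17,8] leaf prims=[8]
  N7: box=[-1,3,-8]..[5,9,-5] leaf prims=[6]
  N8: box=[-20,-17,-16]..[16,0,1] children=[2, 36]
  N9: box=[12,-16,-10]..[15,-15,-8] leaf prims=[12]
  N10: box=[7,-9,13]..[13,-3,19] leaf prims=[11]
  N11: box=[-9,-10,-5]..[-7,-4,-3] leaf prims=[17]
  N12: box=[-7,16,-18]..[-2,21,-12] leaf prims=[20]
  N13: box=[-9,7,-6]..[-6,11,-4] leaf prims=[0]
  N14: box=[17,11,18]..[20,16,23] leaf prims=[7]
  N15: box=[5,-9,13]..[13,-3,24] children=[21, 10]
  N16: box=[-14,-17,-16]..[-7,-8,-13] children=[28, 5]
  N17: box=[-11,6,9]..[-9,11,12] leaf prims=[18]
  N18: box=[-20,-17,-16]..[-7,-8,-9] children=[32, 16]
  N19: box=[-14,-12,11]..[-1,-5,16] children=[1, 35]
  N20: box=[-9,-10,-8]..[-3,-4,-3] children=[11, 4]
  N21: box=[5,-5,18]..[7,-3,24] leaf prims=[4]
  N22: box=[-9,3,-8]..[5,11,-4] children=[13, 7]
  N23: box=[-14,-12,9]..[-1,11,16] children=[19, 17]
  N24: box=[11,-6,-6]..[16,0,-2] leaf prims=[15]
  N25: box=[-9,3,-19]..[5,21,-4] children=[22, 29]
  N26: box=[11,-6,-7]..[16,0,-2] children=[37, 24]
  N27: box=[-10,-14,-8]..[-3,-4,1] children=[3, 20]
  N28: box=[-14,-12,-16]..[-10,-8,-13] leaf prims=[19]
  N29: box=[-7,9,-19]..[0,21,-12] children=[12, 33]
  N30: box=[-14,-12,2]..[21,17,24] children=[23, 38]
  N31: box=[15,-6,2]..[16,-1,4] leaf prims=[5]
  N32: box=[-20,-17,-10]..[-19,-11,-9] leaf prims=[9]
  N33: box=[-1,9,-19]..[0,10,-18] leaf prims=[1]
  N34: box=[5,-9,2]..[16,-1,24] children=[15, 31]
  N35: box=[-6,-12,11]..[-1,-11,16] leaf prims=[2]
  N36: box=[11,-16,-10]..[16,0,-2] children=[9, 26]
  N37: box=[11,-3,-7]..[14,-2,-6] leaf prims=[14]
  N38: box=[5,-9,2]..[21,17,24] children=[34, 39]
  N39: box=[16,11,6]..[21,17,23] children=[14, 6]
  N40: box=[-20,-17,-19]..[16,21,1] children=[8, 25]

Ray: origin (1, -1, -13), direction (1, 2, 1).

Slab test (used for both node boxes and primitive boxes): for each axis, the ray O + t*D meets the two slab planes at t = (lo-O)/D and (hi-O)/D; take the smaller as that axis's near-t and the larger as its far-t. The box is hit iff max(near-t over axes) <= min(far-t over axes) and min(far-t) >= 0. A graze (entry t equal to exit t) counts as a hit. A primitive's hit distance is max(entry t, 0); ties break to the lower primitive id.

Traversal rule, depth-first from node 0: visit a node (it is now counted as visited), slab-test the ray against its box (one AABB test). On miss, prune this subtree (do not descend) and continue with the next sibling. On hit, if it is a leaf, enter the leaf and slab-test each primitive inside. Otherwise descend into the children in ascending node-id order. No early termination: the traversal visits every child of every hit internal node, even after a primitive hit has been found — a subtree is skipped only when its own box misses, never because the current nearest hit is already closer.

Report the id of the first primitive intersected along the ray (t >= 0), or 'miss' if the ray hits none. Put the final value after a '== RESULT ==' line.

Trace the traversal:
N0 x:[-21,20] y:[-8,11] z:[-6,37] -> hit [-6,11], descend [30, 40]
  N30 x:[-15,20] y:[-11/2,9] z:[15,37] -> miss, prune
  N40 x:[-21,15] y:[-8,11] z:[-6,14] -> hit [-6,11], descend [8, 25]
    N8 x:[-21,15] y:[-8,1/2] z:[-3,14] -> hit [-3,1/2], descend [2, 36]
      N2 x:[-21,-4] y:[-8,-3/2] z:[-3,14] -> miss, prune
      N36 x:[10,15] y:[-15/2,1/2] z:[3,11] -> miss, prune
    N25 x:[-10,4] y:[2,11] z:[-6,9] -> hit [2,4], descend [22, 29]
      N22 x:[-10,4] y:[2,6] z:[5,9] -> miss, prune
      N29 x:[-8,-1] y:[5,11] z:[-6,1] -> miss, prune

Visited [0, 30, 40, 8, 2, 36, 25, 22, 29]. Tests: 9 box, 0 leaf. Nearest: miss.

== RESULT ==
miss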